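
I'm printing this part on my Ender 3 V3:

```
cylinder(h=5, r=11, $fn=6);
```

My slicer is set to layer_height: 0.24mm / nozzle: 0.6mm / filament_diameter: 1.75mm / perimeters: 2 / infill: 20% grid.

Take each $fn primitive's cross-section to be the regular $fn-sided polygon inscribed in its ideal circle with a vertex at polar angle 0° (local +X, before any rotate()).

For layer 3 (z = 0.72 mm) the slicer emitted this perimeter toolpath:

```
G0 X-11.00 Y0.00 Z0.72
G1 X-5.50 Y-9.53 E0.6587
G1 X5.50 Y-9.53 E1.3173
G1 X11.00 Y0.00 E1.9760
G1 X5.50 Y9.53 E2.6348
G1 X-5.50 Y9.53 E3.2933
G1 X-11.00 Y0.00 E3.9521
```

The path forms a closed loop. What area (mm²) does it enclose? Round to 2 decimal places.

314.49 mm²

Apply the shoelace formula to the sequence of (X, Y) vertices; enclosed area = 314.49 mm².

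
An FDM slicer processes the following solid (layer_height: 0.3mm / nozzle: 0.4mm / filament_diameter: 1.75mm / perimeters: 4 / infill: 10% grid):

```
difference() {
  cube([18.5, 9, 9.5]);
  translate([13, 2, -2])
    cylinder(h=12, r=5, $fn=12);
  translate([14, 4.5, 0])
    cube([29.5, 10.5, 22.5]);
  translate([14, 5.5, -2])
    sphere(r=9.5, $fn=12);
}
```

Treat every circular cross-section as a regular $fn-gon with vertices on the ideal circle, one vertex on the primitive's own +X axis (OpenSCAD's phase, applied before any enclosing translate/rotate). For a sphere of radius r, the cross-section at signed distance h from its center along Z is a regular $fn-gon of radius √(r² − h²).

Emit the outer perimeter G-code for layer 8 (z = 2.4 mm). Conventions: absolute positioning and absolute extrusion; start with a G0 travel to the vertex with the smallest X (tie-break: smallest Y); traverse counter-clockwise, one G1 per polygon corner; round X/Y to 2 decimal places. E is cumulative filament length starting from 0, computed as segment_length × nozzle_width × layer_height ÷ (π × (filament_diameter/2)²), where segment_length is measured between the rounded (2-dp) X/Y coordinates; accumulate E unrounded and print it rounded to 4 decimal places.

G0 X0.00 Y0.00 Z2.40
G1 X8.00 Y0.00 E0.3991
G1 X6.71 Y1.29 E0.4901
G1 X5.58 Y5.50 E0.7076
G1 X6.52 Y9.00 E0.8884
G1 X0.00 Y9.00 E1.2137
G1 X0.00 Y0.00 E1.6627

At z = 2.4 mm: the cube (footprint 18.5×9) is included at this height; the r=5 cylinder at (13, 2) contributes a regular 12-gon of circumradius 5; the cube at (14, 4.5) is present — its section is the full 29.5×10.5 rectangle; the r=9.5 sphere at (14, 5.5) slices to a regular 12-gon of circumradius 8.420 (√(r²−h²) with h=4.4 from center); Taking the first minus the rest: starting from the 18.5×9 cube, the r=5 cylinder at (13, 2) partially overlaps it — only the 56.43 mm² overlap (of its 75.00 mm²) is removed, clipping the outline; the 29.5×10.5 cube at (14, 4.5) partially overlaps it — only the 15.53 mm² overlap (of its 309.75 mm²) is removed, clipping the outline; the r=9.5 sphere at (14, 5.5) partially overlaps it — only the 38.02 mm² overlap (of its 212.67 mm²) is removed, clipping the outline — 1 connected region. The outline is a single polygon with 6 vertices. Extrusion per mm of travel: 0.4 × 0.3 / (π × 0.875²) = 0.049890. Accumulating E over each segment gives final E = 1.6627.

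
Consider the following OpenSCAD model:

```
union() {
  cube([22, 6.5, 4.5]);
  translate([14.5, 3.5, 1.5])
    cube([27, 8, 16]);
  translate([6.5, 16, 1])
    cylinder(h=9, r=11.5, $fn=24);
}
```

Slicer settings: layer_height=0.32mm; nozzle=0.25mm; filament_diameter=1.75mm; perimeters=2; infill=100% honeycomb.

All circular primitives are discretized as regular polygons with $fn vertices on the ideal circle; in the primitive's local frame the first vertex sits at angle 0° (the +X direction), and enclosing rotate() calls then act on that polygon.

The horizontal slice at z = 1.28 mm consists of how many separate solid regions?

1

At z = 1.28 mm: the cube is present — its section is the full 22×6.5 rectangle; the cube at (14.5, 3.5) is absent (z outside [1.5, 17.5]); the r=11.5 cylinder at (6.5, 16) contributes a regular 24-gon of circumradius 11.5; Taking the union: the regions partially overlap (shared area 16.75 mm²), so overlapping operands fuse into one piece — 1 connected region. The result has 1 disconnected region.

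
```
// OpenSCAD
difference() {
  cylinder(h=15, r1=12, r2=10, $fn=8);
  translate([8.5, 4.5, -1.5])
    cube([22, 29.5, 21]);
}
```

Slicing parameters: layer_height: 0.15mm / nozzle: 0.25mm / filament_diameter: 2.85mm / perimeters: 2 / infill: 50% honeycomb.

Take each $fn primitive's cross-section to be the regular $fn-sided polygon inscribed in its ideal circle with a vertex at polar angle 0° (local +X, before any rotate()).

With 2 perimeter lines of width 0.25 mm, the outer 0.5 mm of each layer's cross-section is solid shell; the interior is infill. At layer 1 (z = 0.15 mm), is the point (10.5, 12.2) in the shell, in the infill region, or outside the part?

outside

At z = 0.15 mm: the cone: at t=0.010 of its height the radius interpolates to r₁+(r₂−r₁)t = 11.980, giving a regular 8-gon of that circumradius; the cube at (8.5, 4.5) is present — its section is the full 22×29.5 rectangle; Taking the first minus the rest: starting from the cone, the 22×29.5 cube at (8.5, 4.5) partially overlaps it — only the 3.15 mm² overlap (of its 649.00 mm²) is removed, clipping the outline — 1 connected region. Overall, the cross-section is a single solid region. The nearest boundary edge runs (0.00, 11.98)→(8.47, 8.47); distance from the point to it = 4.25 mm. The point is not inside any of the regions above, so it lies outside the cross-section (4.25 mm from the nearest boundary).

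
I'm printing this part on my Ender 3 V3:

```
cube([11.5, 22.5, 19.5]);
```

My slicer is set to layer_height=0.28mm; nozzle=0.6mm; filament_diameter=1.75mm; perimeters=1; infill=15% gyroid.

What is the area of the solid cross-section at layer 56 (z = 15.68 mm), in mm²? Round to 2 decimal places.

At z = 15.68 mm: the 11.5×22.5 cube contributes its full rectangle (area 258.75 mm²). Overall, the cross-section is a single solid region. Net area = 258.75 mm².

258.75 mm²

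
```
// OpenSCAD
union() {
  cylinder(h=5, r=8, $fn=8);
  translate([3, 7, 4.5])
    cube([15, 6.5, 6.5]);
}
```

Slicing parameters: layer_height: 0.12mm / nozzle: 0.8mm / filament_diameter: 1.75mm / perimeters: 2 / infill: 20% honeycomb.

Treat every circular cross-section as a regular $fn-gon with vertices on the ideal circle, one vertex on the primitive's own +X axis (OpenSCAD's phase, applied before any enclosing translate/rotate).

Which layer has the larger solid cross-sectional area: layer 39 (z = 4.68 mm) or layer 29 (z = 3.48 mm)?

layer 39 (z = 4.68 mm)

Layer 39 (z = 4.68): the r=8 cylinder contributes a regular 8-gon of circumradius 8 (area = (8/2)·8.000²·sin(360°/8) = 181.02 mm²); the cube at (3, 7) (footprint 15×6.5) is included at this height (area 97.50 mm²); Taking the union: the 2 present regions are separate (no shared area or edge), so areas and boundary lengths simply add and each stays a separate island — area = 278.52 mm². So its area = 278.52 mm². Layer 29 (z = 3.48): the cylinder: section is a regular 8-gon, circumradius r=8 (area = (8/2)·8.000²·sin(360°/8) = 181.02 mm²); the cube at (3, 7) does not reach this height (z outside [4.5, 11]); Merging all regions: only the r=8 cylinder is present, so the union is just that shape — area = 181.02 mm². So its area = 181.02 mm². Layer 39 is larger (278.52 vs 181.02 mm²).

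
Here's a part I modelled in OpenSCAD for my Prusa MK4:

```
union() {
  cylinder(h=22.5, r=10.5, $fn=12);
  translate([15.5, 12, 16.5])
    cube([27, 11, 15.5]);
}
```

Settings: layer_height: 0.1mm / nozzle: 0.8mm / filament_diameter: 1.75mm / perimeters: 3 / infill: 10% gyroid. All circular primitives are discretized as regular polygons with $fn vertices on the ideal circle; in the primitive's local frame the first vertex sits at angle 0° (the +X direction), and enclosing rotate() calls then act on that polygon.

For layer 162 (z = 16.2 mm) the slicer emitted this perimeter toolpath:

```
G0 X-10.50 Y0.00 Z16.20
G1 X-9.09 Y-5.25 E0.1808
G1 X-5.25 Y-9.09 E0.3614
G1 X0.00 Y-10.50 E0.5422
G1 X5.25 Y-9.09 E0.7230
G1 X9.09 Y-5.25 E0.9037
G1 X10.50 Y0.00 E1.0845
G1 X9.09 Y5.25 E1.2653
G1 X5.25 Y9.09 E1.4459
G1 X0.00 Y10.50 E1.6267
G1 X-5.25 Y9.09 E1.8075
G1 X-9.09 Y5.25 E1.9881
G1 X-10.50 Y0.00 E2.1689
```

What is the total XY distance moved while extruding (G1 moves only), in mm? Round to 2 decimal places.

65.21 mm

Sum the Euclidean lengths of each G1 segment: total = 65.21 mm.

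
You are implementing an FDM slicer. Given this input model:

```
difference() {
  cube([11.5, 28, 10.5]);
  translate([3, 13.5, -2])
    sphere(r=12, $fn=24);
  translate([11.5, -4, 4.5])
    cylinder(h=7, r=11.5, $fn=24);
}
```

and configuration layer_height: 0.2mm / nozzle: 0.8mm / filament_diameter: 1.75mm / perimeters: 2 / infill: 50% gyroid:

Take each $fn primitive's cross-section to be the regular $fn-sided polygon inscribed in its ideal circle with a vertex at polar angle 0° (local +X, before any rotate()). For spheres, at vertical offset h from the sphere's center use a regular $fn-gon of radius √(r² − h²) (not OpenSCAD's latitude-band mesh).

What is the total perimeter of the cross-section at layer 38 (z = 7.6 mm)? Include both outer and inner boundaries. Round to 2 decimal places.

At z = 7.6 mm: the 11.5×28 cube contributes its full rectangle (perimeter 79.00 mm); the r=12 sphere at (3, 13.5) slices to a regular 24-gon of circumradius 7.200 (√(r²−h²) with h=9.6 from center) (perimeter = 2·24·7.200·sin(180°/24) = 45.11 mm); the cylinder at (11.5, -4): section is a regular 24-gon, circumradius r=11.5 (perimeter = 2·24·11.500·sin(180°/24) = 72.05 mm); After the difference (first − rest): starting from the 11.5×28 cube, the r=12 sphere at (3, 13.5) partially overlaps it — only the 122.15 mm² overlap (of its 161.01 mm²) is removed, clipping the outline; the r=11.5 cylinder at (11.5, -4) partially overlaps it — only the 57.89 mm² overlap (of its 410.75 mm²) is removed, clipping the outline — boundary = 90.52 mm. Overall, the cross-section is a single solid region. Total boundary length (outer) = 90.52 mm.

90.52 mm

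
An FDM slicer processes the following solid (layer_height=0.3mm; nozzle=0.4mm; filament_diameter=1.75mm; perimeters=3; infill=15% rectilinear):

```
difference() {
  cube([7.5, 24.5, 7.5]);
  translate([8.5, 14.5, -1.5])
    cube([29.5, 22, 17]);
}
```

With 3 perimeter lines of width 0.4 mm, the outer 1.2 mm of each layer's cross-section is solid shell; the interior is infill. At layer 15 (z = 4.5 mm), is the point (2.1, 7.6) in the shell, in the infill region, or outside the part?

infill

At z = 4.5 mm: the cube (footprint 7.5×24.5) is included at this height; the 29.5×22 cube at (8.5, 14.5) contributes its full rectangle; After the difference (first − rest): starting from the 7.5×24.5 cube, the 29.5×22 cube at (8.5, 14.5) misses the remaining region (no effect) — 1 connected region. Overall, the cross-section is a single solid region. The nearest boundary edge runs (0.00, 0.00)→(0.00, 24.50); distance from the point to it = 2.10 mm. The point is inside the cross-section and 2.10 mm from the nearest boundary — more than the 1.2 mm shell width (3 × 0.4), so it's in the infill interior.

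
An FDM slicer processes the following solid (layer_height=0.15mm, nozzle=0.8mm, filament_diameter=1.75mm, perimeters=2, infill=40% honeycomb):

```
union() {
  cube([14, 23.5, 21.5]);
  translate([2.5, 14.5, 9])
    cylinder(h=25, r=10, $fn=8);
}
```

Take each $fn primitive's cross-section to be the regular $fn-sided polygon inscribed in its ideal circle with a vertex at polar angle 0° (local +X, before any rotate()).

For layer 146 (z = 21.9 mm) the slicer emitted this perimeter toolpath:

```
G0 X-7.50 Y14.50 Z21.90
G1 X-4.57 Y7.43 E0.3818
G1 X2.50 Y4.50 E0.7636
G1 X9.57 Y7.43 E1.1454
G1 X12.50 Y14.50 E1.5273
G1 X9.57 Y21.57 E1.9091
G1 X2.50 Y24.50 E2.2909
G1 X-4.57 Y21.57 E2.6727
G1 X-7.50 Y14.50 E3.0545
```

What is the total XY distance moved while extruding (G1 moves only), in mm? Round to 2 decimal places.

61.22 mm

Sum the Euclidean lengths of each G1 segment: total = 61.22 mm.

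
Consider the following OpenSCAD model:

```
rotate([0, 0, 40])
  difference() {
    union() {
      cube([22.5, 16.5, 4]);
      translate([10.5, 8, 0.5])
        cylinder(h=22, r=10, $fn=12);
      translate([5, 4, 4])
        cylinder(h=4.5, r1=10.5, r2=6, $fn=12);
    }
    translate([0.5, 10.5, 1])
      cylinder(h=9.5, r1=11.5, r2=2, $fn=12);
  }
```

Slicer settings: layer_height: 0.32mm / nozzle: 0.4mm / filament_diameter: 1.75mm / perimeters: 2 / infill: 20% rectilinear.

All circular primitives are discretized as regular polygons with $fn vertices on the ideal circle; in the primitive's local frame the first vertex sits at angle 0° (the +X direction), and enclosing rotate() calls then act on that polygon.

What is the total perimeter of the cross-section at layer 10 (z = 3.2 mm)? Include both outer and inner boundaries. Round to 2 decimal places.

79.76 mm

At z = 3.2 mm: the cube (footprint 22.5×16.5) is included at this height (perimeter 78.00 mm); the r=10 cylinder at (10.5, 8) contributes a regular 12-gon of circumradius 10 (perimeter = 2·12·10.000·sin(180°/12) = 62.12 mm); the cone at (5, 4) is not intersected at this z (z outside [4, 8.5]); Combining (union): the regions partially overlap (shared area 277.94 mm²), so the edge portions inside another operand are dropped and the merged outline is re-measured after clipping — boundary = 79.39 mm; the cone at (0.5, 10.5) contributes a regular 12-gon of circumradius 9.300 (interpolated between r1=11.5 and r2=2 at t=0.232) (perimeter = 2·12·9.300·sin(180°/12) = 57.77 mm); Taking the first minus the rest: starting from the result so far, the cone at (0.5, 10.5) partially overlaps it — only the 123.32 mm² overlap (of its 259.47 mm²) is removed, clipping the outline — boundary = 79.76 mm; (whole slice rotated 40° about Z — lengths, areas and connectivity unchanged). Overall, the cross-section is a single solid region. Total boundary length (outer) = 79.76 mm.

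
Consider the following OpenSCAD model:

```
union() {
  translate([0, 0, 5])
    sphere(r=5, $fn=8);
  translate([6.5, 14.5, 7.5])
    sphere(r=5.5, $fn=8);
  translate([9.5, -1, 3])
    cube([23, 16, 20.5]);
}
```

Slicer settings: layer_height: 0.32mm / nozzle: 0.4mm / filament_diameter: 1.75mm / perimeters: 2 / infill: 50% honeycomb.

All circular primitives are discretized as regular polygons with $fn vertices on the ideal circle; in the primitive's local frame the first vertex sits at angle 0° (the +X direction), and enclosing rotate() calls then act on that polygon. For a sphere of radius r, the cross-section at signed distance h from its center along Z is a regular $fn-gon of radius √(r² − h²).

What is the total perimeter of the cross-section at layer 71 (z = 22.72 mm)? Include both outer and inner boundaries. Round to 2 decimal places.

78.00 mm

At z = 22.72 mm: the sphere is not intersected at this z (|z−center|=17.720 > r=5); the sphere at (6.5, 14.5) is not intersected at this z (|z−center|=15.220 > r=5.5); the 23×16 cube at (9.5, -1) contributes its full rectangle (perimeter 78.00 mm); Combining (union): only the 23×16 cube at (9.5, -1) is present, so the union is just that shape — boundary = 78.00 mm. Overall, the cross-section is a single solid region. Total boundary length (outer) = 78.00 mm.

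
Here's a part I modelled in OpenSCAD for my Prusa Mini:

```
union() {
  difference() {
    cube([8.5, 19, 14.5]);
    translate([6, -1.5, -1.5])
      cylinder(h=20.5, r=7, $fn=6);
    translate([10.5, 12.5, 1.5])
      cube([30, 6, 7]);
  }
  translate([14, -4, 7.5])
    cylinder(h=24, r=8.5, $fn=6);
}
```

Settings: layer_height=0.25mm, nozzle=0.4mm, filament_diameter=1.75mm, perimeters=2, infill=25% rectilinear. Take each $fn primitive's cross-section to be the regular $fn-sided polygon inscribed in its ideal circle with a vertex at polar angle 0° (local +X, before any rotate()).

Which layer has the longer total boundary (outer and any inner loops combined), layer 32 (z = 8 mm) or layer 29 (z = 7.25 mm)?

Layer 32 (z = 8): the 8.5×19 cube contributes its full rectangle (perimeter 55.00 mm); the r=7 cylinder at (6, -1.5) contributes a regular 6-gon of circumradius 7 (perimeter = 2·6·7.000·sin(180°/6) = 42.00 mm); the cube at (10.5, 12.5) is present — its section is the full 30×6 rectangle (perimeter 72.00 mm); After the difference (first − rest): starting from the 8.5×19 cube, the r=7 cylinder at (6, -1.5) partially overlaps it — only the 33.37 mm² overlap (of its 127.31 mm²) is removed, clipping the outline; the 30×6 cube at (10.5, 12.5) misses the remaining region (no effect) — boundary = 52.71 mm; the r=8.5 cylinder at (14, -4) contributes a regular 6-gon of circumradius 8.5 (perimeter = 2·6·8.500·sin(180°/6) = 51.00 mm); Taking the union: the 2 present regions are separate (no shared area or edge), so areas and boundary lengths simply add and each stays a separate island — boundary = 103.71 mm. So its perimeter = 103.71 mm. Layer 29 (z = 7.25): the cube (footprint 8.5×19) is included at this height (perimeter 55.00 mm); the r=7 cylinder at (6, -1.5) contributes a regular 6-gon of circumradius 7 (perimeter = 2·6·7.000·sin(180°/6) = 42.00 mm); the 30×6 cube at (10.5, 12.5) contributes its full rectangle (perimeter 72.00 mm); After the difference (first − rest): starting from the 8.5×19 cube, the r=7 cylinder at (6, -1.5) partially overlaps it — only the 33.37 mm² overlap (of its 127.31 mm²) is removed, clipping the outline; the 30×6 cube at (10.5, 12.5) misses the remaining region (no effect) — boundary = 52.71 mm; the cylinder at (14, -4) is not intersected at this z (z outside [7.5, 31.5]); Combining (union): only the result so far is present, so the union is just that shape — boundary = 52.71 mm. So its perimeter = 52.71 mm. Layer 32 is larger (103.71 vs 52.71 mm).

layer 32 (z = 8 mm)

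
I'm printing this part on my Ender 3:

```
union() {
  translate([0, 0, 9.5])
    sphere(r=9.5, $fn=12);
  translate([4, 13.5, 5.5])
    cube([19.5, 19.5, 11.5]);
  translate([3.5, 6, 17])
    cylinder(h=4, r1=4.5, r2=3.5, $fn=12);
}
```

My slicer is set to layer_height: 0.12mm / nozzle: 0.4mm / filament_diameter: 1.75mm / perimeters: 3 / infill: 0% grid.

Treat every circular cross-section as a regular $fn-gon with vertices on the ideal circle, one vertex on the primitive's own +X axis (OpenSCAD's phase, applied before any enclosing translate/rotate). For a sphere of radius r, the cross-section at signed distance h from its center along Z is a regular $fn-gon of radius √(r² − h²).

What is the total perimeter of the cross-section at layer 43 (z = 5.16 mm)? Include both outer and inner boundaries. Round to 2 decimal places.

At z = 5.16 mm: the sphere: section is a regular 12-gon, circumradius = √(r²−h²) = √(9.5²−4.34²) = 8.451 (perimeter = 2·12·8.451·sin(180°/12) = 52.49 mm); the cube at (4, 13.5) is not intersected at this z (z outside [5.5, 17]); the cone at (3.5, 6) is absent (z outside [17, 21]); Combining (union): only the r=9.5 sphere is present, so the union is just that shape — boundary = 52.49 mm. Overall, the cross-section is a single solid region. Total boundary length (outer) = 52.49 mm.

52.49 mm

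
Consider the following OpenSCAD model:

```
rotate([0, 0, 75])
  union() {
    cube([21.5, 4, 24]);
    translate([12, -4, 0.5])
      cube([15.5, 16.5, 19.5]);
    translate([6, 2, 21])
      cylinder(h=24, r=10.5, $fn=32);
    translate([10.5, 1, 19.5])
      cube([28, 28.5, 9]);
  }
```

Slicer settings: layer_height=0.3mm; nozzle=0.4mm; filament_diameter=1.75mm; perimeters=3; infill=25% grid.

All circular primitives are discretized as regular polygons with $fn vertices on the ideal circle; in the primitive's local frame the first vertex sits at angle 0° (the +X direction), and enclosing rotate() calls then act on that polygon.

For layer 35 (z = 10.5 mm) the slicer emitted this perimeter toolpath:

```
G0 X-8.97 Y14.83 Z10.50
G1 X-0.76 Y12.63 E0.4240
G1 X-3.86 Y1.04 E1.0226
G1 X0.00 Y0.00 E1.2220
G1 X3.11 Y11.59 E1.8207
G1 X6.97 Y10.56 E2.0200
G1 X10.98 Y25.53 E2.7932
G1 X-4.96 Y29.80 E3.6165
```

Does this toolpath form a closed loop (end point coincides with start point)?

Start point (G0): (-8.97, 14.83). End point (last G1): the path does not return to the start — open.

no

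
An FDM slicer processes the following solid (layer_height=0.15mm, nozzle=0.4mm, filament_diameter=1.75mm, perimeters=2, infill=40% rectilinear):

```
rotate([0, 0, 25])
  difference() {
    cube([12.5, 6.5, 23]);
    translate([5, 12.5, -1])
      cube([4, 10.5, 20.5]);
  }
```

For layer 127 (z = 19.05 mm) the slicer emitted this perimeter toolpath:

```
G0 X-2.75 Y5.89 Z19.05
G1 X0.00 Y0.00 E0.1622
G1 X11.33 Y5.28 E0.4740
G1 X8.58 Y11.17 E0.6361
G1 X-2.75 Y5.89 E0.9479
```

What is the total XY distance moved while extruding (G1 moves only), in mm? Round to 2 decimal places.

38.00 mm

Sum the Euclidean lengths of each G1 segment: total = 38.00 mm.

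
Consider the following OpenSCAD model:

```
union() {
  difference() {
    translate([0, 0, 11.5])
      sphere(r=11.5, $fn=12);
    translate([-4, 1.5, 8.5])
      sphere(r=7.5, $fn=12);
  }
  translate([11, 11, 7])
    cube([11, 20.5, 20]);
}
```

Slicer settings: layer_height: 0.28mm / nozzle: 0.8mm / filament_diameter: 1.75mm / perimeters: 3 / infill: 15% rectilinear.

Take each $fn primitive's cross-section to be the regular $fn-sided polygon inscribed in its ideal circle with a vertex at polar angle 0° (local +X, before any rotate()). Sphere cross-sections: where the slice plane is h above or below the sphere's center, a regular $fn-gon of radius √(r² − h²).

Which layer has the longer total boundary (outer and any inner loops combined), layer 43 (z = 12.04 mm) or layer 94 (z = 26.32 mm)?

Layer 43 (z = 12.04): the r=11.5 sphere slices to a regular 12-gon of circumradius 11.487 (√(r²−h²) with h=0.54 from center) (perimeter = 2·12·11.487·sin(180°/12) = 71.36 mm); the r=7.5 sphere at (-4, 1.5) slices to a regular 12-gon of circumradius 6.612 (√(r²−h²) with h=3.54 from center) (perimeter = 2·12·6.612·sin(180°/12) = 41.07 mm); Subtracting the remaining from the first: starting from the r=11.5 sphere, the r=7.5 sphere at (-4, 1.5) lies wholly inside it (removes its full 131.16 mm² and its 41.07 mm outline becomes a hole wall) — boundary (outer + 1 inner loop) = 112.43 mm; the 11×20.5 cube at (11, 11) contributes its full rectangle (perimeter 63.00 mm); Taking the union: the 2 present regions are separate (no shared area or edge), so areas and boundary lengths simply add and each stays a separate island — boundary (outer + 1 inner loop) = 175.43 mm. So its perimeter = 175.43 mm. Layer 94 (z = 26.32): the sphere does not reach this height (|z−center|=14.820 > r=11.5); the sphere at (-4, 1.5) is absent (|z−center|=17.820 > r=7.5); After the difference (first − rest): the first operand is absent here, so nothing remains; the 11×20.5 cube at (11, 11) contributes its full rectangle (perimeter 63.00 mm); Combining (union): only the 11×20.5 cube at (11, 11) is present, so the union is just that shape — boundary = 63.00 mm. So its perimeter = 63.00 mm. Layer 43 is larger (175.43 vs 63.00 mm).

layer 43 (z = 12.04 mm)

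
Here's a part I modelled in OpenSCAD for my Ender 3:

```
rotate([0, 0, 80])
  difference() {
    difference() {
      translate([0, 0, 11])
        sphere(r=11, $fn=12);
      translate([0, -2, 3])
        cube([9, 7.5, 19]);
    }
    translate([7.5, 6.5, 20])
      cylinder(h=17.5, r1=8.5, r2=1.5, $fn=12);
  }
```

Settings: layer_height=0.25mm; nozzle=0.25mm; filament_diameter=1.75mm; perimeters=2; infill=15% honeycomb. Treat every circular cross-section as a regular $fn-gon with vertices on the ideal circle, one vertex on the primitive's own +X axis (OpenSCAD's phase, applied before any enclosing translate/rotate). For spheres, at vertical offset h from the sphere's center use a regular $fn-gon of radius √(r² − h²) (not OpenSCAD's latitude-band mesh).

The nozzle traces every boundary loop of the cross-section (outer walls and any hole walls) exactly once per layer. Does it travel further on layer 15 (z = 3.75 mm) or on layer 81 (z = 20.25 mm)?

layer 15 (z = 3.75 mm)

Layer 15 (z = 3.75): the r=11 sphere slices to a regular 12-gon of circumradius 8.273 (√(r²−h²) with h=7.25 from center) (perimeter = 2·12·8.273·sin(180°/12) = 51.39 mm); the 9×7.5 cube at (0, -2) contributes its full rectangle (perimeter 33.00 mm); Taking the first minus the rest: starting from the r=11 sphere, the 9×7.5 cube at (0, -2) partially overlaps it — only the 56.78 mm² overlap (of its 67.50 mm²) is removed, clipping the outline — boundary = 64.14 mm; the cone at (7.5, 6.5) does not reach this height (z outside [20, 37.5]); After the difference (first − rest): none of the subtracted shapes is present at this height, so the result so far is unchanged — boundary = 64.14 mm; (rotated 80° about Z; rotation is an isometry so areas/perimeters/island counts are preserved). So its perimeter = 64.14 mm. Layer 81 (z = 20.25): the r=11 sphere contributes a regular 12-gon of circumradius √(11²−9.25²) = 5.953 (perimeter = 2·12·5.953·sin(180°/12) = 36.98 mm); the 9×7.5 cube at (0, -2) contributes its full rectangle (perimeter 33.00 mm); Taking the first minus the rest: starting from the r=11 sphere, the 9×7.5 cube at (0, -2) partially overlaps it — only the 37.57 mm² overlap (of its 67.50 mm²) is removed, clipping the outline — boundary = 42.02 mm; the cone at (7.5, 6.5): at t=0.014 of its height the radius interpolates to r₁+(r₂−r₁)t = 8.400, giving a regular 12-gon of that circumradius (perimeter = 2·12·8.400·sin(180°/12) = 52.18 mm); After the difference (first − rest): starting from the result so far, the cone at (7.5, 6.5) partially overlaps it — only the 1.37 mm² overlap (of its 211.68 mm²) is removed, clipping the outline — boundary = 38.21 mm; (whole slice rotated 80° about Z — lengths, areas and connectivity unchanged). So its perimeter = 38.21 mm. Layer 15 is larger (64.14 vs 38.21 mm).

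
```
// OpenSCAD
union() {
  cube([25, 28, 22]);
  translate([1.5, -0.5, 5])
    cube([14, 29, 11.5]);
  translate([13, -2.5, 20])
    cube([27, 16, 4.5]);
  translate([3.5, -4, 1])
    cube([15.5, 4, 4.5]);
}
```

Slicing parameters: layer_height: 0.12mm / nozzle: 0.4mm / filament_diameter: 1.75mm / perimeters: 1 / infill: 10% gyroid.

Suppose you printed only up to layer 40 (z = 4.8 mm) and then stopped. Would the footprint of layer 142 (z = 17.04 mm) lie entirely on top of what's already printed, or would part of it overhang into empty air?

Compare the two slices. At z = 4.8: the cube (footprint 25×28) is included at this height (area 700.00 mm²); the cube at (1.5, -0.5) is absent (z outside [5, 16.5]); the cube at (13, -2.5) is not intersected at this z (z outside [20, 24.5]); the cube at (3.5, -4) (footprint 15.5×4) is included at this height (area 62.00 mm²); Merging all regions: the 2 present regions share edge segments without overlapping in area, so areas simply add but the touching pieces fuse into one outline (the shared edge portions become interior and drop out of the boundary) — area = 762.00 mm². At z = 17.04: the cube (footprint 25×28) is included at this height (area 700.00 mm²); the cube at (1.5, -0.5) does not reach this height (z outside [5, 16.5]); the cube at (13, -2.5) is not intersected at this z (z outside [20, 24.5]); the cube at (3.5, -4) is not intersected at this z (z outside [1, 5.5]); Combining (union): only the 25×28 cube is present, so the union is just that shape — area = 700.00 mm². Checking containment: the cross-section at z = 17.04 is a subset of the cross-section at z = 4.8.

entirely on top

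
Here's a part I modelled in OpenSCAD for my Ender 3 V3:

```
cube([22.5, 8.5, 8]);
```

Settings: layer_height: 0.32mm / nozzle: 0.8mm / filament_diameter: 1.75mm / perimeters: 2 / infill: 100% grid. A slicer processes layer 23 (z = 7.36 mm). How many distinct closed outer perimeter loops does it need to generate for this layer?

1

At z = 7.36 mm: the 22.5×8.5 cube contributes its full rectangle. The result has 1 disconnected region.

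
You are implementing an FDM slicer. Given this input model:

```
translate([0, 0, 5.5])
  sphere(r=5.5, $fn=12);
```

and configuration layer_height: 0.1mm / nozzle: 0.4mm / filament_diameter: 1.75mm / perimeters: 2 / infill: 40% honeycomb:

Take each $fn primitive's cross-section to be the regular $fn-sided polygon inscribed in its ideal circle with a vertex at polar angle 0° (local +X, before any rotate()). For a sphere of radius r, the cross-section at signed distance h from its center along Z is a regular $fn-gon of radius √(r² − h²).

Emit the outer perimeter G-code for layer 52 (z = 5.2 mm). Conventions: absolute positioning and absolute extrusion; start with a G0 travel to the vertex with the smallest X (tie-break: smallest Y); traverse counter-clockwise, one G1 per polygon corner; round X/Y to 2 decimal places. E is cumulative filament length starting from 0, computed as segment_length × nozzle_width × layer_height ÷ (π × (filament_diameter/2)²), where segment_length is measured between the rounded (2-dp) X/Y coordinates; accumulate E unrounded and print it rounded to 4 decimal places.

G0 X-5.49 Y0.00 Z5.20
G1 X-4.76 Y-2.75 E0.0473
G1 X-2.75 Y-4.76 E0.0946
G1 X0.00 Y-5.49 E0.1419
G1 X2.75 Y-4.76 E0.1892
G1 X4.76 Y-2.75 E0.2365
G1 X5.49 Y0.00 E0.2838
G1 X4.76 Y2.75 E0.3311
G1 X2.75 Y4.76 E0.3784
G1 X0.00 Y5.49 E0.4257
G1 X-2.75 Y4.76 E0.4730
G1 X-4.76 Y2.75 E0.5203
G1 X-5.49 Y0.00 E0.5676

At z = 5.2 mm: the sphere: section is a regular 12-gon, circumradius = √(r²−h²) = √(5.5²−0.3²) = 5.492. The outline is a single polygon with 12 vertices. Extrusion per mm of travel: 0.4 × 0.1 / (π × 0.875²) = 0.016630. Accumulating E over each segment gives final E = 0.5676.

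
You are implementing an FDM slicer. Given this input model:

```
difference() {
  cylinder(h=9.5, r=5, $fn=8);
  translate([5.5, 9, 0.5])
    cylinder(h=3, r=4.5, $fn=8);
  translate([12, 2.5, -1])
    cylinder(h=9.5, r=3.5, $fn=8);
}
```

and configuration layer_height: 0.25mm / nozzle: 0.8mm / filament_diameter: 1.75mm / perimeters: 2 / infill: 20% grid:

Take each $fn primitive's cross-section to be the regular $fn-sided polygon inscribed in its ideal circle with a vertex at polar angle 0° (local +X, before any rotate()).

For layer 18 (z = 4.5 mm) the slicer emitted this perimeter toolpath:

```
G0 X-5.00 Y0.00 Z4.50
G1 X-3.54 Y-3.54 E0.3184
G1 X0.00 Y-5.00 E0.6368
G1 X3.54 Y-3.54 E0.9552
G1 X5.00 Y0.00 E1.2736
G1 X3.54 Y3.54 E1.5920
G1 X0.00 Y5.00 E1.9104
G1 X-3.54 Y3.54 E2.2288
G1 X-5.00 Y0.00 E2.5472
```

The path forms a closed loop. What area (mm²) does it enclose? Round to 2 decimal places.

Apply the shoelace formula to the sequence of (X, Y) vertices; enclosed area = 70.80 mm².

70.80 mm²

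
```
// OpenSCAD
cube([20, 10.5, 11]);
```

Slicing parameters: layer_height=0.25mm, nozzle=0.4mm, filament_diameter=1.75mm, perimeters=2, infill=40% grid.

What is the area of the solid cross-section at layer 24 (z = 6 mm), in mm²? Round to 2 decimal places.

210.00 mm²

At z = 6 mm: the 20×10.5 cube contributes its full rectangle (area 210.00 mm²). Overall, the cross-section is a single solid region. Net area = 210.00 mm².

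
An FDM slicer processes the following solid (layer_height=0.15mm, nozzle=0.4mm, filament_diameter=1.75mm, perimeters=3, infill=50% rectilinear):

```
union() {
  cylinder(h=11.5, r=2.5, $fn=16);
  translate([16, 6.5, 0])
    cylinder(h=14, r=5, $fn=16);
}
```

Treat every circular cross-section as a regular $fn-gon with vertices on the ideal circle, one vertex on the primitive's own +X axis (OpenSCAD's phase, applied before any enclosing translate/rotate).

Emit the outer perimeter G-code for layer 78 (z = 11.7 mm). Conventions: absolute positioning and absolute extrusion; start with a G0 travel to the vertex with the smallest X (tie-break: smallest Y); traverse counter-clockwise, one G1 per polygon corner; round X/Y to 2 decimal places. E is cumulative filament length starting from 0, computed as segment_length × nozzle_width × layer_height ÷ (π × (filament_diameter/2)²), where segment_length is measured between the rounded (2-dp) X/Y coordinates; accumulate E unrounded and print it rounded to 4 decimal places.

At z = 11.7 mm: the cylinder does not reach this height (z outside [0, 11.5]); the cylinder at (16, 6.5): section is a regular 16-gon, circumradius r=5; Combining (union): only the r=5 cylinder at (16, 6.5) is present, so the union is just that shape — 1 connected region. The outline is a single polygon with 16 vertices. Extrusion per mm of travel: 0.4 × 0.15 / (π × 0.875²) = 0.024945. Accumulating E over each segment gives final E = 0.7788.

G0 X11.00 Y6.50 Z11.70
G1 X11.38 Y4.59 E0.0486
G1 X12.46 Y2.96 E0.0974
G1 X14.09 Y1.88 E0.1461
G1 X16.00 Y1.50 E0.1947
G1 X17.91 Y1.88 E0.2433
G1 X19.54 Y2.96 E0.2921
G1 X20.62 Y4.59 E0.3408
G1 X21.00 Y6.50 E0.3894
G1 X20.62 Y8.41 E0.4380
G1 X19.54 Y10.04 E0.4868
G1 X17.91 Y11.12 E0.5355
G1 X16.00 Y11.50 E0.5841
G1 X14.09 Y11.12 E0.6327
G1 X12.46 Y10.04 E0.6815
G1 X11.38 Y8.41 E0.7303
G1 X11.00 Y6.50 E0.7788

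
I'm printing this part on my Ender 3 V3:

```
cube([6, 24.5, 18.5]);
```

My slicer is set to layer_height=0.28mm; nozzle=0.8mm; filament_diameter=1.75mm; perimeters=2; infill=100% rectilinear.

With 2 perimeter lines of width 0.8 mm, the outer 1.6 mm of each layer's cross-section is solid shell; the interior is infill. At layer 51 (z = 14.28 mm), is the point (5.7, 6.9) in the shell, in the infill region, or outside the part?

shell

At z = 14.28 mm: the cube is present — its section is the full 6×24.5 rectangle. Overall, the cross-section is a single solid region. The nearest boundary edge runs (6.00, 0.00)→(6.00, 24.50); distance from the point to it = 0.30 mm. The point is inside the cross-section, 0.30 mm from the nearest boundary — within the 1.6 mm shell band (2 × 0.8).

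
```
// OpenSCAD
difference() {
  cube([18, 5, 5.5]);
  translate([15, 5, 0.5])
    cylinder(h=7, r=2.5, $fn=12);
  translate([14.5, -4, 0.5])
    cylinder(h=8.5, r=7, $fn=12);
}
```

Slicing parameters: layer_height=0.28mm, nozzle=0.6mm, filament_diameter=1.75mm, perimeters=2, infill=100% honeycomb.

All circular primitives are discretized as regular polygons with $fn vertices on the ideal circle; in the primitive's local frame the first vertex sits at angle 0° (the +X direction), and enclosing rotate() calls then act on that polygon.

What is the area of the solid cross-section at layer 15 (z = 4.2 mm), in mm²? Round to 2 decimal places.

At z = 4.2 mm: the cube (footprint 18×5) is included at this height (area 90.00 mm²); the r=2.5 cylinder at (15, 5) gives a regular 12-gon of circumradius 2.5 (constant along its height) (area = (12/2)·2.500²·sin(360°/12) = 18.75 mm²); the r=7 cylinder at (14.5, -4) contributes a regular 12-gon of circumradius 7 (area = (12/2)·7.000²·sin(360°/12) = 147.00 mm²); Taking the first minus the rest: starting from the 18×5 cube (90.00 mm²), the r=2.5 cylinder at (15, 5) partially overlaps it — only the 9.38 mm² overlap (of its 18.75 mm²) is removed, clipping the outline; the r=7 cylinder at (14.5, -4) partially overlaps it — only the 19.41 mm² overlap (of its 147.00 mm²) is removed, clipping the outline — area = 61.21 mm². Overall, the cross-section has 2 separate islands. Net area = 61.21 mm².

61.21 mm²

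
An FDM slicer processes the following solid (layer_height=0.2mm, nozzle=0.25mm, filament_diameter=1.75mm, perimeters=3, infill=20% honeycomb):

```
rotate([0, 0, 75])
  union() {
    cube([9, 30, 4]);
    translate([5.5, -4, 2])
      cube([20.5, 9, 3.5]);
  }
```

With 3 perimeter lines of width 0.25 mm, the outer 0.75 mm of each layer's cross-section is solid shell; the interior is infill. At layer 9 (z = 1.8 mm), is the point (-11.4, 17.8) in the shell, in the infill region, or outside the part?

outside

At z = 1.8 mm: the cube (footprint 9×30) is included at this height; the cube at (5.5, -4) is not intersected at this z (z outside [2, 5.5]); Taking the union: only the 9×30 cube is present, so the union is just that shape — 1 connected region; (rotated 75° about Z; rotation is an isometry so areas/perimeters/island counts are preserved). Overall, the cross-section is a single solid region. Undo the 75° rotation: the query point maps to (14.243, 15.619) in the un-rotated model frame. The nearest boundary edge runs (9.00, 0.00)→(9.00, 30.00); distance from the point to it = 5.24 mm. The point is not inside any of the regions above, so it lies outside the cross-section (5.24 mm from the nearest boundary).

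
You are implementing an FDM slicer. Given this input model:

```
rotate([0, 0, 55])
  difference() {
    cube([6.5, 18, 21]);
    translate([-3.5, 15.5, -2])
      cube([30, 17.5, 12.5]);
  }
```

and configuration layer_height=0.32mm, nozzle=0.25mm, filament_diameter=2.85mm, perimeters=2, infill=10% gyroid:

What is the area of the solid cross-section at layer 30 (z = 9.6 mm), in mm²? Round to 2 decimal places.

100.75 mm²

At z = 9.6 mm: the cube is present — its section is the full 6.5×18 rectangle (area 117.00 mm²); the cube at (-3.5, 15.5) (footprint 30×17.5) is included at this height (area 525.00 mm²); After the difference (first − rest): starting from the 6.5×18 cube (117.00 mm²), the 30×17.5 cube at (-3.5, 15.5) partially overlaps it — only the 16.25 mm² overlap (of its 525.00 mm²) is removed, clipping the outline — area = 100.75 mm²; (whole slice rotated 55° about Z — lengths, areas and connectivity unchanged). Overall, the cross-section is a single solid region. Net area = 100.75 mm².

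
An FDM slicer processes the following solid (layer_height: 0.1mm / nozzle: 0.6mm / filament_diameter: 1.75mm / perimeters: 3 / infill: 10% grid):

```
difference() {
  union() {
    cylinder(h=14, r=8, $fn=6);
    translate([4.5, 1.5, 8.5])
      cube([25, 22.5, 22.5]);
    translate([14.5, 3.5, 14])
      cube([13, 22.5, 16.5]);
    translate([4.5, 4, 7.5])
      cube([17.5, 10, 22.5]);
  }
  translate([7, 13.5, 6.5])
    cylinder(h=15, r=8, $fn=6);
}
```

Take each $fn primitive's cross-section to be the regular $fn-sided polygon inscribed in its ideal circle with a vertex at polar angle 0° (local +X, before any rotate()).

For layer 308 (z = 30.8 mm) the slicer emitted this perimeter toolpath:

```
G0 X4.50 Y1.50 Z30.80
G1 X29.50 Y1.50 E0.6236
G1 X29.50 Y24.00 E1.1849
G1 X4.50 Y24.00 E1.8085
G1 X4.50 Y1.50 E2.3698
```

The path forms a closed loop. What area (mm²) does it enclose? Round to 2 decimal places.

562.50 mm²

Apply the shoelace formula to the sequence of (X, Y) vertices; enclosed area = 562.50 mm².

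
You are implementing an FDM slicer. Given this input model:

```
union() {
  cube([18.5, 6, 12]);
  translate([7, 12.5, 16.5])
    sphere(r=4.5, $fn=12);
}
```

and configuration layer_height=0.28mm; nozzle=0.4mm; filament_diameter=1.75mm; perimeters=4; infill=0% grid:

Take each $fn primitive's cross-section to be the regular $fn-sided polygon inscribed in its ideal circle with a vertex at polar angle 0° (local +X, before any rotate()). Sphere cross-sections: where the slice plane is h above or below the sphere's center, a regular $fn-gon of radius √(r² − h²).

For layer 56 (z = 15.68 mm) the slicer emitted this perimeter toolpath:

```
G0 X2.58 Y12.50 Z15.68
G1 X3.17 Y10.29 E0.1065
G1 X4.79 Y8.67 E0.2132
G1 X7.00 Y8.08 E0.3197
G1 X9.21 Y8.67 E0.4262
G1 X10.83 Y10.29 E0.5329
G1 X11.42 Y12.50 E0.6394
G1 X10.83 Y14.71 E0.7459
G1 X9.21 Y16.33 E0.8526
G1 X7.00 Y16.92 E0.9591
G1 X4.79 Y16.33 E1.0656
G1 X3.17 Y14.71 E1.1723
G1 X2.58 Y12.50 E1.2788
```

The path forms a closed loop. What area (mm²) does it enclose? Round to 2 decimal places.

Apply the shoelace formula to the sequence of (X, Y) vertices; enclosed area = 58.64 mm².

58.64 mm²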